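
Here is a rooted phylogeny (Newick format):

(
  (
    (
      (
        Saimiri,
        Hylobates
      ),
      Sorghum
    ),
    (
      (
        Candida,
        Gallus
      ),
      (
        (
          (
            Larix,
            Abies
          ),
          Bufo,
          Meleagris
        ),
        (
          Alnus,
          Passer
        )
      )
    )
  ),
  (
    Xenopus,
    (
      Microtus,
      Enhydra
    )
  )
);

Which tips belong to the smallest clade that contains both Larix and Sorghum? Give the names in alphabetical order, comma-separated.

Tracing Larix: it sits inside (Larix,Abies).
Tracing Sorghum: it sits inside ((Saimiri,Hylobates),Sorghum).
The smallest clade enclosing both is (((Saimiri,Hylobates),Sorghum),((Candida,Gallus),(((Larix,Abies),Bufo,Meleagris),(Alnus,Passer)))); the answer is its 11 terminal taxa in alphabetical order.

Abies, Alnus, Bufo, Candida, Gallus, Hylobates, Larix, Meleagris, Passer, Saimiri, Sorghum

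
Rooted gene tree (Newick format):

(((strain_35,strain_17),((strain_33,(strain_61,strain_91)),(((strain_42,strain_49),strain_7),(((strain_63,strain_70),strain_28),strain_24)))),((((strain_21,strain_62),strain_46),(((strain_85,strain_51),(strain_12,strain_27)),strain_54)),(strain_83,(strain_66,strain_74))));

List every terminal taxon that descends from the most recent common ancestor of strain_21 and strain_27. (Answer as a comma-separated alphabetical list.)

Tracing strain_21: it sits inside (strain_21,strain_62).
Tracing strain_27: it sits inside (strain_12,strain_27).
The smallest clade enclosing both is (((strain_21,strain_62),strain_46),(((strain_85,strain_51),(strain_12,strain_27)),strain_54)); the answer is its 8 terminal taxa in alphabetical order.

strain_12, strain_21, strain_27, strain_46, strain_51, strain_54, strain_62, strain_85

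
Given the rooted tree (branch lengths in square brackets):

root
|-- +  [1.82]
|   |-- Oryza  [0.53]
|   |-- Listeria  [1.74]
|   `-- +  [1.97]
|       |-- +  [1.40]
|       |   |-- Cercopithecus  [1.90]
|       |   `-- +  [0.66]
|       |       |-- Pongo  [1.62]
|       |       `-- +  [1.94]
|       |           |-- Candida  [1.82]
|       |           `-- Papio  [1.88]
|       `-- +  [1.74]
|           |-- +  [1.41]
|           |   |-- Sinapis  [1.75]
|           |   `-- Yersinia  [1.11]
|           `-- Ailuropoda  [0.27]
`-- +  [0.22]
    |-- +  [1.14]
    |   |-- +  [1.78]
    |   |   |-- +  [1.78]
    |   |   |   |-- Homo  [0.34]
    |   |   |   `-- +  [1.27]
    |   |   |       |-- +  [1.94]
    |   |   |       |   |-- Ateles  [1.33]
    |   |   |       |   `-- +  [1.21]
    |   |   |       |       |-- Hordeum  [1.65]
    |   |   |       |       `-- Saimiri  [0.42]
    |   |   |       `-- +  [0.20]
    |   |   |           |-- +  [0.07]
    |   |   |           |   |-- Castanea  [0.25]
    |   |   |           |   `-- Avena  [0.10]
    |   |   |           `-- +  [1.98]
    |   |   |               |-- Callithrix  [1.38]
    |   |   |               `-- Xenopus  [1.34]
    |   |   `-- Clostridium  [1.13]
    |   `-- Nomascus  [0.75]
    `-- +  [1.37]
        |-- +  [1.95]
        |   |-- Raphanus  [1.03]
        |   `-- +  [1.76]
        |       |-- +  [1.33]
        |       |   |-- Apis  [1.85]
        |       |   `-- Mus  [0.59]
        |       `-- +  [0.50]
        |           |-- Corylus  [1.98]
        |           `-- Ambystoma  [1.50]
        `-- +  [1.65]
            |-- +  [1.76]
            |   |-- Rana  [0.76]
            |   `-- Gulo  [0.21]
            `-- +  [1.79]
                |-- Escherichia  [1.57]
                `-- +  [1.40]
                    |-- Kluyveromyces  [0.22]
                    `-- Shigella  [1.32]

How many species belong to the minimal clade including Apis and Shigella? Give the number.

The MRCA of Apis and Shigella is the node subtending ((Raphanus,((Apis,Mus),(Corylus,Ambystoma))),((Rana,Gulo),(Escherichia,(Kluyveromyces,Shigella)))).
That clade contains 10 terminal taxa: Ambystoma, Apis, Corylus, Escherichia, Gulo, Kluyveromyces, Mus, Rana, Raphanus, Shigella.

10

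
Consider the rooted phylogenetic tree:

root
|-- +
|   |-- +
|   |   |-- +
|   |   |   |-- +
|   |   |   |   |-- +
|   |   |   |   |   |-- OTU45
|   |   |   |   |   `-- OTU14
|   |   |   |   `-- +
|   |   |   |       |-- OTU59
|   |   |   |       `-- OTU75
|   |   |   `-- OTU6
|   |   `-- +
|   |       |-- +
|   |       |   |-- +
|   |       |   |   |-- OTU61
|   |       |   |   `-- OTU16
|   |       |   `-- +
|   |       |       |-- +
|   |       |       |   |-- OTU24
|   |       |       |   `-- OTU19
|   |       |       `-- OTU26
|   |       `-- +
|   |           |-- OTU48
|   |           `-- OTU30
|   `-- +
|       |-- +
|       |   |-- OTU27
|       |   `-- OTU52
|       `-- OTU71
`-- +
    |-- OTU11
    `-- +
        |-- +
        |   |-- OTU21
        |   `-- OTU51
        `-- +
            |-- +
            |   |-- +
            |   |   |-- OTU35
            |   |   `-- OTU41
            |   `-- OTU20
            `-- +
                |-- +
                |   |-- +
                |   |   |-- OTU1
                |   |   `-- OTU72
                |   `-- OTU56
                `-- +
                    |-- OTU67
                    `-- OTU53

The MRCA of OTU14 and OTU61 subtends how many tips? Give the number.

The MRCA of OTU14 and OTU61 is the node subtending ((((OTU45,OTU14),(OTU59,OTU75)),OTU6),(((OTU61,OTU16),((OTU24,OTU19),OTU26)),(OTU48,OTU30))).
That clade contains 12 terminal taxa: OTU14, OTU16, OTU19, OTU24, OTU26, OTU30, OTU45, OTU48, OTU59, OTU6, OTU61, OTU75.

12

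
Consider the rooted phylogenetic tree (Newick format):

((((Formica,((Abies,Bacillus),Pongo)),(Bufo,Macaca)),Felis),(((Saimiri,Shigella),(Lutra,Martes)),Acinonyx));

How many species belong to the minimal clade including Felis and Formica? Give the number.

7

The MRCA of Felis and Formica is the node subtending (((Formica,((Abies,Bacillus),Pongo)),(Bufo,Macaca)),Felis).
That clade contains 7 terminal taxa: Abies, Bacillus, Bufo, Felis, Formica, Macaca, Pongo.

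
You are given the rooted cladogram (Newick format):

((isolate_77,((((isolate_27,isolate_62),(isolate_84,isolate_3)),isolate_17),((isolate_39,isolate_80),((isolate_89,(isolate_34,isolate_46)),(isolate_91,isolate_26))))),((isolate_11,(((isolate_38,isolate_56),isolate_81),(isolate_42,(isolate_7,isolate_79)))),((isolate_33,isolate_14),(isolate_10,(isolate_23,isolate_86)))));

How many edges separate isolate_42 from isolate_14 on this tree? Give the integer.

The MRCA of isolate_42 and isolate_14 is the node subtending ((isolate_11,(((isolate_38,isolate_56),isolate_81),(isolate_42,(isolate_7,isolate_79)))),((isolate_33,isolate_14),(isolate_10,(isolate_23,isolate_86)))).
From isolate_42 up to that node: 4 branches. From isolate_14 up to the same node: 3 branches. Total: 4 + 3 = 7.

7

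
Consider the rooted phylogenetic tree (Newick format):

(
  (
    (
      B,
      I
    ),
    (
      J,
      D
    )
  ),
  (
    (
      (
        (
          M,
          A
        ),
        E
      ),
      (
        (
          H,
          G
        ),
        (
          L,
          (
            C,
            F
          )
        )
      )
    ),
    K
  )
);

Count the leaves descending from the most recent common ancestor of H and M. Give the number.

8

The MRCA of H and M is the node subtending (((M,A),E),((H,G),(L,(C,F)))).
That clade contains 8 terminal taxa: A, C, E, F, G, H, L, M.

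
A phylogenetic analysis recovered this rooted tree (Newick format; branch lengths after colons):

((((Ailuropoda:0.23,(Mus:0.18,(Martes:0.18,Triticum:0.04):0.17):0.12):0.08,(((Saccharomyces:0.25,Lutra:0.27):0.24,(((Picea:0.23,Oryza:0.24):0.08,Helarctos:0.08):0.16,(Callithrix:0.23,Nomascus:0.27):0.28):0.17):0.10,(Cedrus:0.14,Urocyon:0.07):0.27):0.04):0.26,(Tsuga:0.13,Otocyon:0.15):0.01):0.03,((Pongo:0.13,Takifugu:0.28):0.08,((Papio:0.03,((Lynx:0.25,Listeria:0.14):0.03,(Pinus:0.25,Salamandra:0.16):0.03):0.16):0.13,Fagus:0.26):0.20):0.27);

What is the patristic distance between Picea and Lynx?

The path runs Picea → … → MRCA → … → Lynx; the MRCA is the root of the tree.
Branch lengths along that path: 0.23 + 0.08 + 0.16 + 0.17 + 0.10 + 0.04 + 0.26 + 0.03 + 0.27 + 0.20 + 0.13 + 0.16 + 0.03 + 0.25 = 2.11.

2.11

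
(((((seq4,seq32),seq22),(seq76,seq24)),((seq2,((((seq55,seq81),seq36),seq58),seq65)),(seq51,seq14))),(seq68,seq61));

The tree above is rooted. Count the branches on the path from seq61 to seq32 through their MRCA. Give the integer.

7

The MRCA of seq61 and seq32 is the root of the tree.
From seq61 up to that node: 2 branches. From seq32 up to the same node: 5 branches. Total: 2 + 5 = 7.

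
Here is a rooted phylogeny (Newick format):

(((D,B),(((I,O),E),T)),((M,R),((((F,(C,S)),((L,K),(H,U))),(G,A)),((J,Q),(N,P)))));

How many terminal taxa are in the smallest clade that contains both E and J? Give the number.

21

The MRCA of E and J is the root, so the clade is the entire tree.
That clade contains 21 terminal taxa: A, B, C, D, E, F, G, H, I, J, K, L, M, N, O, P, Q, R, S, T, U.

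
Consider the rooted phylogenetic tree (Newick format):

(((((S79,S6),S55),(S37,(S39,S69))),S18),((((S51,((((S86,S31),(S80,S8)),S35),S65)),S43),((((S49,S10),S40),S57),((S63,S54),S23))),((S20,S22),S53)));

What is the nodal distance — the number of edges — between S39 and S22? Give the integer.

9

The MRCA of S39 and S22 is the root of the tree.
From S39 up to that node: 5 branches. From S22 up to the same node: 4 branches. Total: 5 + 4 = 9.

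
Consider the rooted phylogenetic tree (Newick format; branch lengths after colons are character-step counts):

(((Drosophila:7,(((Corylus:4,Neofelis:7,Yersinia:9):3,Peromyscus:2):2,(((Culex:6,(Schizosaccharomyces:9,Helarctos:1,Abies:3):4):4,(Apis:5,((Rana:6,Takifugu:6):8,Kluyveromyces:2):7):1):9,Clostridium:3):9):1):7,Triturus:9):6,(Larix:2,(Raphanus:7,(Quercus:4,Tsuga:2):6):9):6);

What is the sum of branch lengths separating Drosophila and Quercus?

45

The path runs Drosophila → … → MRCA → … → Quercus; the MRCA is the root of the tree.
Branch lengths along that path: 7 + 7 + 6 + 6 + 9 + 6 + 4 = 45.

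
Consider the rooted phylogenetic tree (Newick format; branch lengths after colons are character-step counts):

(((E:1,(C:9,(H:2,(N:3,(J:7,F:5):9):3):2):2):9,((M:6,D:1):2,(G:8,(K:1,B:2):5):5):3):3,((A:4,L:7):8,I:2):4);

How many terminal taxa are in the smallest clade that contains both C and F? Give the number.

The MRCA of C and F is the node subtending (C,(H,(N,(J,F)))).
That clade contains 5 terminal taxa: C, F, H, J, N.

5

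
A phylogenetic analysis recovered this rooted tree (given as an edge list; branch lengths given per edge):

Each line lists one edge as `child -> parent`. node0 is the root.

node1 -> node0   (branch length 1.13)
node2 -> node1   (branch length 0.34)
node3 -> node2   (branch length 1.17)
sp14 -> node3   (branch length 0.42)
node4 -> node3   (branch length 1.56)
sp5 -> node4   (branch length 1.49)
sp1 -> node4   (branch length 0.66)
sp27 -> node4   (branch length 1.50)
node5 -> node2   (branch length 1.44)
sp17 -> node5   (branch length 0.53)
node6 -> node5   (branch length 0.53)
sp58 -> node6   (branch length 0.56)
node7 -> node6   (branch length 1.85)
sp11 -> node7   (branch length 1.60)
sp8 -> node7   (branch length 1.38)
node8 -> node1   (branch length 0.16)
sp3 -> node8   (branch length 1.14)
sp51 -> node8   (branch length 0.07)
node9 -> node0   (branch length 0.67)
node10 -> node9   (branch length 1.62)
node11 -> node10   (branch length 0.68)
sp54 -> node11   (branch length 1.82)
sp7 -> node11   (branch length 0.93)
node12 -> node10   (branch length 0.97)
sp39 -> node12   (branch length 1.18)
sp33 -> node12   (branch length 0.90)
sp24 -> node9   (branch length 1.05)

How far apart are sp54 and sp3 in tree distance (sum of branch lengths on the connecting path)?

The path runs sp54 → … → MRCA → … → sp3; the MRCA is the root of the tree.
Branch lengths along that path: 1.82 + 0.68 + 1.62 + 0.67 + 1.13 + 0.16 + 1.14 = 7.22.

7.22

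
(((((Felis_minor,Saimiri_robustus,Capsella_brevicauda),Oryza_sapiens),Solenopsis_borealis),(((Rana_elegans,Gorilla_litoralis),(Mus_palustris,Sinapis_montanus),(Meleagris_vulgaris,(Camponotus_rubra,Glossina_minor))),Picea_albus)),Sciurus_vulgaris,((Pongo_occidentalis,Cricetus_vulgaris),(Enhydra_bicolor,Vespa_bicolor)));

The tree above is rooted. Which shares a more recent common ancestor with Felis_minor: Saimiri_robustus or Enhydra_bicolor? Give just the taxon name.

Saimiri_robustus

The MRCA of Felis_minor and Saimiri_robustus subtends (Felis_minor,Saimiri_robustus,Capsella_brevicauda) (3 taxa).
The MRCA of Felis_minor and Enhydra_bicolor is the root, subtending the entire tree (18 taxa).
The first is nested inside the second, so Felis_minor shares a more recent common ancestor with Saimiri_robustus.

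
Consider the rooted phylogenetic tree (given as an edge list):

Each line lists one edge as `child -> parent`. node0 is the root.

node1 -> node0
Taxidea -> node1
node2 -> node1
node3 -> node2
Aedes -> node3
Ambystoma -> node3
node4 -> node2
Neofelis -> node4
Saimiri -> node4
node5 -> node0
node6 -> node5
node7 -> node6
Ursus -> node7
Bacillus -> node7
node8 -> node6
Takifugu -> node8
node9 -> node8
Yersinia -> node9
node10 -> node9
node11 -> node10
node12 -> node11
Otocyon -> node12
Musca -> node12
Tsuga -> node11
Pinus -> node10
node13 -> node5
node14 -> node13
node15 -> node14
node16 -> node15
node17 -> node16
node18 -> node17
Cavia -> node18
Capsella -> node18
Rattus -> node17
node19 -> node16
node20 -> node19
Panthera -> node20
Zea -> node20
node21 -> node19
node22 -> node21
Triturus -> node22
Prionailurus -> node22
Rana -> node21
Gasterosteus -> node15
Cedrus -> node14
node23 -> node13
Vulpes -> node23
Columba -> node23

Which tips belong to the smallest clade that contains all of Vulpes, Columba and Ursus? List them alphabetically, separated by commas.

Bacillus, Capsella, Cavia, Cedrus, Columba, Gasterosteus, Musca, Otocyon, Panthera, Pinus, Prionailurus, Rana, Rattus, Takifugu, Triturus, Tsuga, Ursus, Vulpes, Yersinia, Zea

Tracing Vulpes: it sits inside (Vulpes,Columba).
Tracing Columba: it sits inside (Vulpes,Columba).
Tracing Ursus: it sits inside (Ursus,Bacillus).
The smallest clade enclosing all 3 is (((Ursus,Bacillus),(Takifugu,(Yersinia,(((Otocyon,Musca),Tsuga),Pinus)))),((((((Cavia,Capsella),Rattus),((Panthera,Zea),((Triturus,Prionailurus),Rana))),Gasterosteus),Cedrus),(Vulpes,Columba))); the answer is its 20 terminal taxa in alphabetical order.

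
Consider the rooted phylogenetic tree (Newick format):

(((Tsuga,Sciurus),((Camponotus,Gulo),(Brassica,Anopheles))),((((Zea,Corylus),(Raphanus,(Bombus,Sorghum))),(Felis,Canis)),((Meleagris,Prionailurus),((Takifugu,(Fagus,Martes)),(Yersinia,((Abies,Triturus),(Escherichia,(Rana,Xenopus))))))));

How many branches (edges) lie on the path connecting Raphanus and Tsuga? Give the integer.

8

The MRCA of Raphanus and Tsuga is the root of the tree.
From Raphanus up to that node: 5 branches. From Tsuga up to the same node: 3 branches. Total: 5 + 3 = 8.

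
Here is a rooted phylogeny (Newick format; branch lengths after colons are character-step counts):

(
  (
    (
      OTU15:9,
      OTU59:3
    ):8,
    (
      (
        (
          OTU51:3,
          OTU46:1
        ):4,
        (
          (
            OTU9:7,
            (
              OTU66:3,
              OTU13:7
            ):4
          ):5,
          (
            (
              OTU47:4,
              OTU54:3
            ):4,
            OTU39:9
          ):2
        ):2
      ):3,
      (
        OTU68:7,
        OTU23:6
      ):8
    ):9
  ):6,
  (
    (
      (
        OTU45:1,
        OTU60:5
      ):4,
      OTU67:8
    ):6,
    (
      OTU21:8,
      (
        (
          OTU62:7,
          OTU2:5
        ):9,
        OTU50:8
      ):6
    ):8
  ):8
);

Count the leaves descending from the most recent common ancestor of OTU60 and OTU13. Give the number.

19

The MRCA of OTU60 and OTU13 is the root, so the clade is the entire tree.
That clade contains 19 terminal taxa: OTU13, OTU15, OTU2, OTU21, OTU23, OTU39, OTU45, OTU46, OTU47, OTU50, OTU51, OTU54, OTU59, OTU60, OTU62, OTU66, OTU67, OTU68, OTU9.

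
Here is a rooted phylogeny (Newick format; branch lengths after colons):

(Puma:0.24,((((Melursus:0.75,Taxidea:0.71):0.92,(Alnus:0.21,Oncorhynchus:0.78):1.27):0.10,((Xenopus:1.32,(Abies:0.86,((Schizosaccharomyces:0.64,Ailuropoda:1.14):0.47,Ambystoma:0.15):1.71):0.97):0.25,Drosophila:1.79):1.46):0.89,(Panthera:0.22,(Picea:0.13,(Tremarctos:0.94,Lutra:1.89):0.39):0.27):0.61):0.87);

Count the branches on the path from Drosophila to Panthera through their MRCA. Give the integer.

The MRCA of Drosophila and Panthera is the node subtending ((((Melursus,Taxidea),(Alnus,Oncorhynchus)),((Xenopus,(Abies,((Schizosaccharomyces,Ailuropoda),Ambystoma))),Drosophila)),(Panthera,(Picea,(Tremarctos,Lutra)))).
From Drosophila up to that node: 3 branches. From Panthera up to the same node: 2 branches. Total: 3 + 2 = 5.

5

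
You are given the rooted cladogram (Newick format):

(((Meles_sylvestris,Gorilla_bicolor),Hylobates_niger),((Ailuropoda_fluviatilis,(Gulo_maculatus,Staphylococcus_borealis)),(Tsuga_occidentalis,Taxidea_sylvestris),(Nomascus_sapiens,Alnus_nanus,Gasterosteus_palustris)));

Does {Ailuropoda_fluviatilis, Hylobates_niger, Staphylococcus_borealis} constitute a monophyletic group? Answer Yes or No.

No

The MRCA of the listed taxa is the root, so the smallest clade containing them is the whole tree.
That clade also contains Alnus_nanus, Gasterosteus_palustris, Gorilla_bicolor, Gulo_maculatus, Meles_sylvestris, Nomascus_sapiens, Taxidea_sylvestris, Tsuga_occidentalis, which are not in the proposed group, so the group is not monophyletic.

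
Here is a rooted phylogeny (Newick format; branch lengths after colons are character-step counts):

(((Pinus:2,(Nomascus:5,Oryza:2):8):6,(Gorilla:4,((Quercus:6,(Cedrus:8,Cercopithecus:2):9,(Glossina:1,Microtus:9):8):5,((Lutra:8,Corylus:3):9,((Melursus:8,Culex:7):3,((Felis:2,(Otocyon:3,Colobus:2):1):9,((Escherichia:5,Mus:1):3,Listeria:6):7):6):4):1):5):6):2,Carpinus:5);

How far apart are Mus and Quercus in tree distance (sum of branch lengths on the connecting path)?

33

The path runs Mus → … → MRCA → … → Quercus; the MRCA is the node subtending ((Quercus,(Cedrus,Cercopithecus),(Glossina,Microtus)),((Lutra,Corylus),((Melursus,Culex),((Felis,(Otocyon,Colobus)),((Escherichia,Mus),Listeria))))).
Branch lengths along that path: 1 + 3 + 7 + 6 + 4 + 1 + 5 + 6 = 33.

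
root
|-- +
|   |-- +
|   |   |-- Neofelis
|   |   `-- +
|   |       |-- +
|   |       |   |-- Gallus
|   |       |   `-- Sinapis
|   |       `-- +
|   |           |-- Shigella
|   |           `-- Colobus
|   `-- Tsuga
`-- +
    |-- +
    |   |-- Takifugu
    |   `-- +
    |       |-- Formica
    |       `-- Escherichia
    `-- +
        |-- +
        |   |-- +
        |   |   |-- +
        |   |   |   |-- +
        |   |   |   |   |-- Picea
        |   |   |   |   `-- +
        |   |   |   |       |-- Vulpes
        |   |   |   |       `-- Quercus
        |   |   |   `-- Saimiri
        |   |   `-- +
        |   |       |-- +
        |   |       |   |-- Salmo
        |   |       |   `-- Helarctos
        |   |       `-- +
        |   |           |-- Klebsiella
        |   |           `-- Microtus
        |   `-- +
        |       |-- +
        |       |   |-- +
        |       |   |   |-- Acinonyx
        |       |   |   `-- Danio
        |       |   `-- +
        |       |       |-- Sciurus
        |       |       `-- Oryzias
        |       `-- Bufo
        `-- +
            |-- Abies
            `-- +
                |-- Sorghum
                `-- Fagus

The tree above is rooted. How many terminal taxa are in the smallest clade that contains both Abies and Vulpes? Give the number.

The MRCA of Abies and Vulpes is the node subtending (((((Picea,(Vulpes,Quercus)),Saimiri),((Salmo,Helarctos),(Klebsiella,Microtus))),(((Acinonyx,Danio),(Sciurus,Oryzias)),Bufo)),(Abies,(Sorghum,Fagus))).
That clade contains 16 terminal taxa: Abies, Acinonyx, Bufo, Danio, Fagus, Helarctos, Klebsiella, Microtus, Oryzias, Picea, Quercus, Saimiri, Salmo, Sciurus, Sorghum, Vulpes.

16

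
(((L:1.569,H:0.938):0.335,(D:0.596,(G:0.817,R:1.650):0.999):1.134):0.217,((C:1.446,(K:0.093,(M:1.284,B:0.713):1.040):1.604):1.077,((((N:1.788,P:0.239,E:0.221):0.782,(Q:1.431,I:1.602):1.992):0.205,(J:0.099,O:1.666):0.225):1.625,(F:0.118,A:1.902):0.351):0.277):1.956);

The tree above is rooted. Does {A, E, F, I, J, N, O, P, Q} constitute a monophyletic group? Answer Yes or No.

The most recent common ancestor of these taxa subtends ((((N,P,E),(Q,I)),(J,O)),(F,A)).
That clade has exactly 9 tips — every listed taxon and nothing else — so the group is monophyletic.

Yes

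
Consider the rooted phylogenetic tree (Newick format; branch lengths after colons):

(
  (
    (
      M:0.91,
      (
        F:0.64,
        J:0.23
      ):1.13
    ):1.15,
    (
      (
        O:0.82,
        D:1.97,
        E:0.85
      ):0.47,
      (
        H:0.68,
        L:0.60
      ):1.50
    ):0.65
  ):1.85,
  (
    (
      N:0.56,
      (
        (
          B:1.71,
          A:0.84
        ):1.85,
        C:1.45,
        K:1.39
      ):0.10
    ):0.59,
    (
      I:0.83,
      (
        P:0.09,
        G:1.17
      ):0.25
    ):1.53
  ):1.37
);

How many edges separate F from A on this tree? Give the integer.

The MRCA of F and A is the root of the tree.
From F up to that node: 4 branches. From A up to the same node: 5 branches. Total: 4 + 5 = 9.

9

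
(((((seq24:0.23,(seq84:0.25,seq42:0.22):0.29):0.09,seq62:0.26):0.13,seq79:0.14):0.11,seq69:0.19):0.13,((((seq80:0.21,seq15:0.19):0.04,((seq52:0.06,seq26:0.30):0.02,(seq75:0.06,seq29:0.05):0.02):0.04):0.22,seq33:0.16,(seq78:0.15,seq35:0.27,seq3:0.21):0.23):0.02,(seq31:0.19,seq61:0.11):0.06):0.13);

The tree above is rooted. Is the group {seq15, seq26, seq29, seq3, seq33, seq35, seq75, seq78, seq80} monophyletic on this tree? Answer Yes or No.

The MRCA of the listed taxa subtends (((seq80,seq15),((seq52,seq26),(seq75,seq29))),seq33,(seq78,seq35,seq3)).
That clade also contains seq52, which is not in the proposed group, so the group is not monophyletic.

No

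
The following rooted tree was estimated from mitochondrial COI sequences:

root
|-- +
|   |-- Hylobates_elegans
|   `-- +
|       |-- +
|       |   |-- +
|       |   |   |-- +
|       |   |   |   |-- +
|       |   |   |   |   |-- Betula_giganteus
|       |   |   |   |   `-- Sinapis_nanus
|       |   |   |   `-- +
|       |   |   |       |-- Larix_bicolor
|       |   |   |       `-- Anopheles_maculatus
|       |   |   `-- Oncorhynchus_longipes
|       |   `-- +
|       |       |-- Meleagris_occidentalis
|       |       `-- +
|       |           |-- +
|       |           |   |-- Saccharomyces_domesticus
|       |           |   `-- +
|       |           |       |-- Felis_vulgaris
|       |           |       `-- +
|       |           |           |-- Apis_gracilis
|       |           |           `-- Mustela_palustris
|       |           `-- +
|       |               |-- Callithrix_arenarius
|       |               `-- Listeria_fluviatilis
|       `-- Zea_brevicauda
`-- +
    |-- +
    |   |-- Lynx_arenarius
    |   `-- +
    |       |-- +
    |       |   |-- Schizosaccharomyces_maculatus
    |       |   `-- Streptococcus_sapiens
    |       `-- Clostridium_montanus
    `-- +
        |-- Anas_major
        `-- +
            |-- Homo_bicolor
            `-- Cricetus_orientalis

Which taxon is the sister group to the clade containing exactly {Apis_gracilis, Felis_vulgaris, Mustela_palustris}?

Saccharomyces_domesticus

The clade containing exactly {Apis_gracilis, Felis_vulgaris, Mustela_palustris} attaches to the tree at the node subtending (Saccharomyces_domesticus,(Felis_vulgaris,(Apis_gracilis,Mustela_palustris))).
The other lineage descending from that same node — the sister group — is the single tip Saccharomyces_domesticus.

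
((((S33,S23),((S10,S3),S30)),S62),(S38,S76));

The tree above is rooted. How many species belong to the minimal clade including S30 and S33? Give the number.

5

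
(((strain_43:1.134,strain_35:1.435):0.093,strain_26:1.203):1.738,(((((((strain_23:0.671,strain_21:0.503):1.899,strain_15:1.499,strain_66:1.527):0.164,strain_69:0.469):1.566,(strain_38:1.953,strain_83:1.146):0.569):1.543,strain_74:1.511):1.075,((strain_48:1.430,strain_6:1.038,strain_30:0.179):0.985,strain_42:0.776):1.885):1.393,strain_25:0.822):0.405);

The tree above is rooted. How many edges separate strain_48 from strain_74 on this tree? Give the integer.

The MRCA of strain_48 and strain_74 is the node subtending ((((((strain_23,strain_21),strain_15,strain_66),strain_69),(strain_38,strain_83)),strain_74),((strain_48,strain_6,strain_30),strain_42)).
From strain_48 up to that node: 3 branches. From strain_74 up to the same node: 2 branches. Total: 3 + 2 = 5.

5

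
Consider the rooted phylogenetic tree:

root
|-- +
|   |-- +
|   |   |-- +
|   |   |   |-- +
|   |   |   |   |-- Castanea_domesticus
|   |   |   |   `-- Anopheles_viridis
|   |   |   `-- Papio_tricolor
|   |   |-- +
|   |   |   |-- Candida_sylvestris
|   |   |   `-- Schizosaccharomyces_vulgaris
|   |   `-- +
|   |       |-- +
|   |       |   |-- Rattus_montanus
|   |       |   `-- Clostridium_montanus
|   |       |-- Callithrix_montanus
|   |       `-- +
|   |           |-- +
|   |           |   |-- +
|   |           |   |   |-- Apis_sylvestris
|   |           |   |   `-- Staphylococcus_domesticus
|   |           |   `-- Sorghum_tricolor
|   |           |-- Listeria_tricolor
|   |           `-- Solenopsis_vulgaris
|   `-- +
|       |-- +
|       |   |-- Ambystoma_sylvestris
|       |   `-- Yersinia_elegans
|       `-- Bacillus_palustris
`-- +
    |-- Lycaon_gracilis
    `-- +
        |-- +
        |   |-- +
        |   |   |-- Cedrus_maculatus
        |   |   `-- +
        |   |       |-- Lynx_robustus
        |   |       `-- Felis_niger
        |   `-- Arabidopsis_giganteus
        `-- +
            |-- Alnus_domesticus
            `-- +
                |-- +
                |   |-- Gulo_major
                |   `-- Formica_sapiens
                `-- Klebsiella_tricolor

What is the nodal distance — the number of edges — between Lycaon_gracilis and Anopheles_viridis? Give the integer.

The MRCA of Lycaon_gracilis and Anopheles_viridis is the root of the tree.
From Lycaon_gracilis up to that node: 2 branches. From Anopheles_viridis up to the same node: 5 branches. Total: 2 + 5 = 7.

7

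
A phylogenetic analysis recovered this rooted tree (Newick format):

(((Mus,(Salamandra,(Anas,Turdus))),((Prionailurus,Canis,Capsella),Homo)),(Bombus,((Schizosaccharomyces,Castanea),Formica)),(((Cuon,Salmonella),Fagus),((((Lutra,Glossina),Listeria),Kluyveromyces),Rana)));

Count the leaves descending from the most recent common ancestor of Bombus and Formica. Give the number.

The MRCA of Bombus and Formica is the node subtending (Bombus,((Schizosaccharomyces,Castanea),Formica)).
That clade contains 4 terminal taxa: Bombus, Castanea, Formica, Schizosaccharomyces.

4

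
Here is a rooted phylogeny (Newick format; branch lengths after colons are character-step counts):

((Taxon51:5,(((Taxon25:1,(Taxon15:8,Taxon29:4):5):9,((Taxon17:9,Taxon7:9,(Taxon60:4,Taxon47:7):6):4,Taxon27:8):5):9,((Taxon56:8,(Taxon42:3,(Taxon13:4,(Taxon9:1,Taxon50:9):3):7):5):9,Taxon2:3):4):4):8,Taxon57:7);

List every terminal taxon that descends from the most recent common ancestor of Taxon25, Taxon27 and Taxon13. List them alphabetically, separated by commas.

Taxon13, Taxon15, Taxon17, Taxon2, Taxon25, Taxon27, Taxon29, Taxon42, Taxon47, Taxon50, Taxon56, Taxon60, Taxon7, Taxon9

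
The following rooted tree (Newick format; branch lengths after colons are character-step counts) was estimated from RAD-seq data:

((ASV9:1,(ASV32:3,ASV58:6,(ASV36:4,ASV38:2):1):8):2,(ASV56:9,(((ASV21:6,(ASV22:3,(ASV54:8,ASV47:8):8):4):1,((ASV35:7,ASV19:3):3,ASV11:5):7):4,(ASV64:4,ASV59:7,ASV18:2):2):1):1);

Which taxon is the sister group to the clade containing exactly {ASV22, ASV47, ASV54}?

ASV21

The clade containing exactly {ASV22, ASV47, ASV54} attaches to the tree at the node subtending (ASV21,(ASV22,(ASV54,ASV47))).
The other lineage descending from that same node — the sister group — is the single tip ASV21.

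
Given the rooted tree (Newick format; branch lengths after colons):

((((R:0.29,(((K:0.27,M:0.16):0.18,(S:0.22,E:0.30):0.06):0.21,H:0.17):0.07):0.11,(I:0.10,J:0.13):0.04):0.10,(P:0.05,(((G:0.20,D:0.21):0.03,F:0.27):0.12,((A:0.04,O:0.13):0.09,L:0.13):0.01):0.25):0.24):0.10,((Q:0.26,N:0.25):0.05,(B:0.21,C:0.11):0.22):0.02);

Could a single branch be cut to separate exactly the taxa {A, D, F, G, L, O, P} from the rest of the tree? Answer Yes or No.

The most recent common ancestor of these taxa subtends (P,(((G,D),F),((A,O),L))).
That clade has exactly 7 tips — every listed taxon and nothing else — so the group is monophyletic.

Yes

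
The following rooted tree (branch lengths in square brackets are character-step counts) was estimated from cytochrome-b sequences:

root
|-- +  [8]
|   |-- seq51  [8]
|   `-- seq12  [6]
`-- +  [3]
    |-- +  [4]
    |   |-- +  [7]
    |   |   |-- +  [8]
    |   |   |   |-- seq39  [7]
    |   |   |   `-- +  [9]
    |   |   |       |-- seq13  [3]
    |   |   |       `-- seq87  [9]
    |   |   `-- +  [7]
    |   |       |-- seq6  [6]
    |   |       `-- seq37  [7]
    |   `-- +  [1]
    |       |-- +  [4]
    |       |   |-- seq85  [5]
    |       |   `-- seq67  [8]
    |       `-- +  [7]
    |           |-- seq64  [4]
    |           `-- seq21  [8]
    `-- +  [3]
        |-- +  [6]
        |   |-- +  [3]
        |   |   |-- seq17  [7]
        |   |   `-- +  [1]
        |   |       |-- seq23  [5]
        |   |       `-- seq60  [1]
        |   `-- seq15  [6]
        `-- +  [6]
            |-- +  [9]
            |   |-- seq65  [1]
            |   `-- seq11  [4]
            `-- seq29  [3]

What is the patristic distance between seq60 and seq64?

30

The path runs seq60 → … → MRCA → … → seq64; the MRCA is the node subtending ((((seq39,(seq13,seq87)),(seq6,seq37)),((seq85,seq67),(seq64,seq21))),(((seq17,(seq23,seq60)),seq15),((seq65,seq11),seq29))).
Branch lengths along that path: 1 + 1 + 3 + 6 + 3 + 4 + 1 + 7 + 4 = 30.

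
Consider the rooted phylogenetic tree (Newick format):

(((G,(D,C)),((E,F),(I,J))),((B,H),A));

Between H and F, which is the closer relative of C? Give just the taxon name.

F

The MRCA of C and F subtends ((G,(D,C)),((E,F),(I,J))) (7 taxa).
The MRCA of C and H is the root, subtending the entire tree (10 taxa).
The first is nested inside the second, so C shares a more recent common ancestor with F.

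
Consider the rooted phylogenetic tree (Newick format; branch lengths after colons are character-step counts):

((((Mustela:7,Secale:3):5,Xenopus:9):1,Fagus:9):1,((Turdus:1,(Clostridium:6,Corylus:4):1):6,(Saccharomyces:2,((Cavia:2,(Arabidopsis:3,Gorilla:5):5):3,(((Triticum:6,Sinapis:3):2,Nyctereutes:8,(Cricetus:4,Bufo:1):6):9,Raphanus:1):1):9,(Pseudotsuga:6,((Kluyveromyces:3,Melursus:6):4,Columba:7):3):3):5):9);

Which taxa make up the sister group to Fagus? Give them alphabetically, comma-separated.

Fagus attaches to the tree at the node subtending (((Mustela,Secale),Xenopus),Fagus).
The other lineage descending from that same node — the sister group — is ((Mustela,Secale),Xenopus); its 3 tips in alphabetical order are the answer.

Mustela, Secale, Xenopus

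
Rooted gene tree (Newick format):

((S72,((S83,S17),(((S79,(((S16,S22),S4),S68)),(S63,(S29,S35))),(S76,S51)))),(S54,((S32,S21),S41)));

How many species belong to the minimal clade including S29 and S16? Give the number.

The MRCA of S29 and S16 is the node subtending ((S79,(((S16,S22),S4),S68)),(S63,(S29,S35))).
That clade contains 8 terminal taxa: S16, S22, S29, S35, S4, S63, S68, S79.

8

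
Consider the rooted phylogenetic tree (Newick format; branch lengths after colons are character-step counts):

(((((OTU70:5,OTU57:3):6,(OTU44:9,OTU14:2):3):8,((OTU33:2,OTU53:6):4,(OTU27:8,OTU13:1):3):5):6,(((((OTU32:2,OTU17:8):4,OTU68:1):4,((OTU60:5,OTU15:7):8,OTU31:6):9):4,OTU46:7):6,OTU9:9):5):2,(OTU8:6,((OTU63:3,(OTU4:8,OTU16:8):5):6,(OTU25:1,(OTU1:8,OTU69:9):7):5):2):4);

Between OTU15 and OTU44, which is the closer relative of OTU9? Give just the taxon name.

OTU15

The MRCA of OTU9 and OTU15 subtends (((((OTU32,OTU17),OTU68),((OTU60,OTU15),OTU31)),OTU46),OTU9) (8 taxa).
The MRCA of OTU9 and OTU44 subtends ((((OTU70,OTU57),(OTU44,OTU14)),((OTU33,OTU53),(OTU27,OTU13))),(((((OTU32,OTU17),OTU68),((OTU60,OTU15),OTU31)),OTU46),OTU9)) (16 taxa).
The first is nested inside the second, so OTU9 shares a more recent common ancestor with OTU15.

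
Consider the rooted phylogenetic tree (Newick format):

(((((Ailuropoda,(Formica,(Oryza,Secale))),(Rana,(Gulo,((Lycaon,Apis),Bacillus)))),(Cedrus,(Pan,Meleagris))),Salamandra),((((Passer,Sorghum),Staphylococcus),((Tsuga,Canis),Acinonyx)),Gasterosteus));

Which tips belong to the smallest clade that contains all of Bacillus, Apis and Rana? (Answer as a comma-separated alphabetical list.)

Apis, Bacillus, Gulo, Lycaon, Rana

Tracing Bacillus: it sits inside ((Lycaon,Apis),Bacillus).
Tracing Apis: it sits inside (Lycaon,Apis).
Tracing Rana: it sits inside (Rana,(Gulo,((Lycaon,Apis),Bacillus))).
The smallest clade enclosing all 3 is (Rana,(Gulo,((Lycaon,Apis),Bacillus))); the answer is its 5 terminal taxa in alphabetical order.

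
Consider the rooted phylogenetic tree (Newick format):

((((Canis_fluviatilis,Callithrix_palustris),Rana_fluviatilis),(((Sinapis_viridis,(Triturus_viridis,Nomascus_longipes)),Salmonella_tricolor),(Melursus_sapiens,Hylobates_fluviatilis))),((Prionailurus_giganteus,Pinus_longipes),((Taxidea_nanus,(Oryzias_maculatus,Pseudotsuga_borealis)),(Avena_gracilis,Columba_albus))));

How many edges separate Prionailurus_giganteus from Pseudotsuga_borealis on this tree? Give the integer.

6

The MRCA of Prionailurus_giganteus and Pseudotsuga_borealis is the node subtending ((Prionailurus_giganteus,Pinus_longipes),((Taxidea_nanus,(Oryzias_maculatus,Pseudotsuga_borealis)),(Avena_gracilis,Columba_albus))).
From Prionailurus_giganteus up to that node: 2 branches. From Pseudotsuga_borealis up to the same node: 4 branches. Total: 2 + 4 = 6.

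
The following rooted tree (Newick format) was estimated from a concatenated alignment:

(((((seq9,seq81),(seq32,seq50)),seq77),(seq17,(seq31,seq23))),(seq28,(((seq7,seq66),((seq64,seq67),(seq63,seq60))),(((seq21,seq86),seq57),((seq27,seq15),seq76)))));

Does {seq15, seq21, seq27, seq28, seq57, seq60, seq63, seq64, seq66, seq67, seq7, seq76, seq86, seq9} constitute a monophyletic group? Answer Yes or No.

No

The MRCA of the listed taxa is the root, so the smallest clade containing them is the whole tree.
That clade also contains seq17, seq23, seq31, seq32, seq50, seq77, seq81, which are not in the proposed group, so the group is not monophyletic.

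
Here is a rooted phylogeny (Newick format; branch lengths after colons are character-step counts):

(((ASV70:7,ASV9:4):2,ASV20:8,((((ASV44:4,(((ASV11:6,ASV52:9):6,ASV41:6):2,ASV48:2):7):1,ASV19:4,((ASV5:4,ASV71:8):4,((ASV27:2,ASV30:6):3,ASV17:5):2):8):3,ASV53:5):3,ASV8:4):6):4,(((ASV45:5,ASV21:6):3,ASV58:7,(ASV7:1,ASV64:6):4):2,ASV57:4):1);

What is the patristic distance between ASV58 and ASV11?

The path runs ASV58 → … → MRCA → … → ASV11; the MRCA is the root of the tree.
Branch lengths along that path: 7 + 2 + 1 + 4 + 6 + 3 + 3 + 1 + 7 + 2 + 6 + 6 = 48.

48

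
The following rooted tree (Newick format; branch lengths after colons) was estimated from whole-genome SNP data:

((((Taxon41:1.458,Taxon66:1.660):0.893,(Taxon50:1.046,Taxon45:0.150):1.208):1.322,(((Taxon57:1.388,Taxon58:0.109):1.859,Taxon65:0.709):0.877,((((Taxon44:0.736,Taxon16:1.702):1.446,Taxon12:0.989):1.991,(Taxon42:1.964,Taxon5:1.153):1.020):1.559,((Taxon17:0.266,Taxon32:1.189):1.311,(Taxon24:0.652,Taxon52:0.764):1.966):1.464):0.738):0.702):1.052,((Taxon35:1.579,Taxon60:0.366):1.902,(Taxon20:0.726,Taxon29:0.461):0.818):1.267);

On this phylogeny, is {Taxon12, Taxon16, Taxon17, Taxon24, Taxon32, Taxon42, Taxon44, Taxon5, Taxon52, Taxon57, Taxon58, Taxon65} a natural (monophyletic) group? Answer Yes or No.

Yes

The most recent common ancestor of these taxa subtends (((Taxon57,Taxon58),Taxon65),((((Taxon44,Taxon16),Taxon12),(Taxon42,Taxon5)),((Taxon17,Taxon32),(Taxon24,Taxon52)))).
That clade has exactly 12 tips — every listed taxon and nothing else — so the group is monophyletic.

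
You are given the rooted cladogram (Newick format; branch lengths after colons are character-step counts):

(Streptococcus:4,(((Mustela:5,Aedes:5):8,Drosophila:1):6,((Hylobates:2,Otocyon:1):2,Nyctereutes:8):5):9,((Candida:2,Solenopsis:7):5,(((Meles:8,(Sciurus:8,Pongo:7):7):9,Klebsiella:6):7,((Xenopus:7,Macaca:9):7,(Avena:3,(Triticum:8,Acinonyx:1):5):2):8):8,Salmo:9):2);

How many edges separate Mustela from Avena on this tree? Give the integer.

9

The MRCA of Mustela and Avena is the root of the tree.
From Mustela up to that node: 4 branches. From Avena up to the same node: 5 branches. Total: 4 + 5 = 9.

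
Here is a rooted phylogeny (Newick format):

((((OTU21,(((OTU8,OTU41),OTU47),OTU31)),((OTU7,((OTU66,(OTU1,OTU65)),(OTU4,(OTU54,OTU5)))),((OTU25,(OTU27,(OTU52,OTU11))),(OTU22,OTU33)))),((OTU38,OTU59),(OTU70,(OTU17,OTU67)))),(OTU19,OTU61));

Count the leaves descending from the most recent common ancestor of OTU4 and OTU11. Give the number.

13

The MRCA of OTU4 and OTU11 is the node subtending ((OTU7,((OTU66,(OTU1,OTU65)),(OTU4,(OTU54,OTU5)))),((OTU25,(OTU27,(OTU52,OTU11))),(OTU22,OTU33))).
That clade contains 13 terminal taxa: OTU1, OTU11, OTU22, OTU25, OTU27, OTU33, OTU4, OTU5, OTU52, OTU54, OTU65, OTU66, OTU7.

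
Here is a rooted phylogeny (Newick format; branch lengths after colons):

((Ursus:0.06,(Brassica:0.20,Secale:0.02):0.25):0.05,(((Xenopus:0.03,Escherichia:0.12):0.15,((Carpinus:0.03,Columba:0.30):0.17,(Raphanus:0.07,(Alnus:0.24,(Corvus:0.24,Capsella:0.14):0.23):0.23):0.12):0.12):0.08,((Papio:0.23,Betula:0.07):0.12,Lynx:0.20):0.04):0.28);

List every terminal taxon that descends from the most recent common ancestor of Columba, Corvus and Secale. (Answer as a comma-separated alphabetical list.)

Tracing Columba: it sits inside (Carpinus,Columba).
Tracing Corvus: it sits inside (Corvus,Capsella).
Tracing Secale: it sits inside (Brassica,Secale).
The smallest clade enclosing all 3 is the whole tree (their MRCA is the root), so the answer is all 14 tips in alphabetical order.

Alnus, Betula, Brassica, Capsella, Carpinus, Columba, Corvus, Escherichia, Lynx, Papio, Raphanus, Secale, Ursus, Xenopus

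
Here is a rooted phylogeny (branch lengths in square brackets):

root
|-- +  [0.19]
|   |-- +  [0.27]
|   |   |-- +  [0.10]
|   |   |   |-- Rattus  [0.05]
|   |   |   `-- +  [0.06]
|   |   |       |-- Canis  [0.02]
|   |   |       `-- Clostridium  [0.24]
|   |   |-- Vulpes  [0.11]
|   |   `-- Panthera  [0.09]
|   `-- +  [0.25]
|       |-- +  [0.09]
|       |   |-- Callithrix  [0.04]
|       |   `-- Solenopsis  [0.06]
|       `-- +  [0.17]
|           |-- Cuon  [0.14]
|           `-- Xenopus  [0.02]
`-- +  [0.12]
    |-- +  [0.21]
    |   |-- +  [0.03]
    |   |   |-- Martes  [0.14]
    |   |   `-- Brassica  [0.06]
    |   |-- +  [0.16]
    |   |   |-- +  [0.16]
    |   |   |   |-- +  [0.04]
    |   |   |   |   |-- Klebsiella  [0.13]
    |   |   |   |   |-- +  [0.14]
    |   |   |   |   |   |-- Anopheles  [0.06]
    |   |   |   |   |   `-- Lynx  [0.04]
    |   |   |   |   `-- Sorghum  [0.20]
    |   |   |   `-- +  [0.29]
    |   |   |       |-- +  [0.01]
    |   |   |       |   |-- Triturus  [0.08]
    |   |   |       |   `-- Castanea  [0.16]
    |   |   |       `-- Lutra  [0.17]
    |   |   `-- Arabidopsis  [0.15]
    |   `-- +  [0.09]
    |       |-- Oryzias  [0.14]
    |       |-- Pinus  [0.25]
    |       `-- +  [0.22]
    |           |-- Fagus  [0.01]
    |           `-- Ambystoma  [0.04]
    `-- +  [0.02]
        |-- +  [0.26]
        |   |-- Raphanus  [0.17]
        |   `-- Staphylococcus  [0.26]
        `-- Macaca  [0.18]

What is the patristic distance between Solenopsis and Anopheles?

1.48

The path runs Solenopsis → … → MRCA → … → Anopheles; the MRCA is the root of the tree.
Branch lengths along that path: 0.06 + 0.09 + 0.25 + 0.19 + 0.12 + 0.21 + 0.16 + 0.16 + 0.04 + 0.14 + 0.06 = 1.48.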